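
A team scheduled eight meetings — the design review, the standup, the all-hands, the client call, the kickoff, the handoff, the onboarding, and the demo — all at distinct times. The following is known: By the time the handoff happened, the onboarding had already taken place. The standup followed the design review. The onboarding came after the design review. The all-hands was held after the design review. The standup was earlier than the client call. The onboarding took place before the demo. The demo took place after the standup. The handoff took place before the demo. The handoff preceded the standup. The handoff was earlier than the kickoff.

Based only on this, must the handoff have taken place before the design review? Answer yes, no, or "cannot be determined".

no

Tracing the constraints gives the design review → the onboarding → the handoff, so the design review must come before the handoff.
That means the handoff cannot be before the design review.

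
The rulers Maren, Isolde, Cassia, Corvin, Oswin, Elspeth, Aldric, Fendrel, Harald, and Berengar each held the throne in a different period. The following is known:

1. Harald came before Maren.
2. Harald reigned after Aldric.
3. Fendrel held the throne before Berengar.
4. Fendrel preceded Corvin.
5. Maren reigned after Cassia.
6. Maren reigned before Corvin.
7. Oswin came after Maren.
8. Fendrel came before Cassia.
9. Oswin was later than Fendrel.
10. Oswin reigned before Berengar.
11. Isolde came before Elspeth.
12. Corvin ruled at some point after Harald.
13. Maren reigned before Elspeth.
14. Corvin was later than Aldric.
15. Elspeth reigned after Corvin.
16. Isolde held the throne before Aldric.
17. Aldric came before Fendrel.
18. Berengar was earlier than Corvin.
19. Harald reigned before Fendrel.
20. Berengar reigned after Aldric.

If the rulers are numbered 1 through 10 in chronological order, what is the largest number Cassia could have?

5

Cassia must come before Berengar, Corvin, Elspeth, Maren, and Oswin — 5 rulers forced after them.
Everything else can be placed before Cassia in some valid order, so Cassia can sit as late as position 10 − 5 = 5.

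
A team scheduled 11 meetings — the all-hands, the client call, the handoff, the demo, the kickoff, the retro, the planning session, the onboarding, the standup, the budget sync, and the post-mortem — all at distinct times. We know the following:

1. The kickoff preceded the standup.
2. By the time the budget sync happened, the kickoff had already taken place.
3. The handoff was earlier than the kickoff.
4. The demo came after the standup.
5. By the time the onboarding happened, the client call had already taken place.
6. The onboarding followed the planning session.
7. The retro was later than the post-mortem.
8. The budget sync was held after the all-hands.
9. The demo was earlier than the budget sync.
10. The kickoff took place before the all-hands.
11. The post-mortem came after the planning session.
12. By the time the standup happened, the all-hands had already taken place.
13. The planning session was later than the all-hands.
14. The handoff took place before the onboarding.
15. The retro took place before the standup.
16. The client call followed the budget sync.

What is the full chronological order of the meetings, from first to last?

The constraints fix every adjacent pair, so only one ordering works:
the handoff → the kickoff → the all-hands → the planning session → the post-mortem → the retro → the standup → the demo → the budget sync → the client call → the onboarding.

the handoff, the kickoff, the all-hands, the planning session, the post-mortem, the retro, the standup, the demo, the budget sync, the client call, the onboarding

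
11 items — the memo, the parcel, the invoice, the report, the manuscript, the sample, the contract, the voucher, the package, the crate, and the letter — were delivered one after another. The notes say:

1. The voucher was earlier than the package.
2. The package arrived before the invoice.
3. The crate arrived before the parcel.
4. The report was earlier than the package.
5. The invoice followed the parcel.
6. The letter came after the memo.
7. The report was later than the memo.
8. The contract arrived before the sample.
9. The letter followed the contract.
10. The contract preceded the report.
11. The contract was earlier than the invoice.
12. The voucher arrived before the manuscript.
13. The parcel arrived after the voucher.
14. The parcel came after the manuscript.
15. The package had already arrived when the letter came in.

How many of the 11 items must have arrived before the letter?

Directly stated before the letter: the contract, the memo, and the package.
The report reaches the letter via the report → the package → the letter.
The voucher reaches the letter via the voucher → the package → the letter.
That's the contract, the memo, the package, the report, and the voucher — 5 in all.

5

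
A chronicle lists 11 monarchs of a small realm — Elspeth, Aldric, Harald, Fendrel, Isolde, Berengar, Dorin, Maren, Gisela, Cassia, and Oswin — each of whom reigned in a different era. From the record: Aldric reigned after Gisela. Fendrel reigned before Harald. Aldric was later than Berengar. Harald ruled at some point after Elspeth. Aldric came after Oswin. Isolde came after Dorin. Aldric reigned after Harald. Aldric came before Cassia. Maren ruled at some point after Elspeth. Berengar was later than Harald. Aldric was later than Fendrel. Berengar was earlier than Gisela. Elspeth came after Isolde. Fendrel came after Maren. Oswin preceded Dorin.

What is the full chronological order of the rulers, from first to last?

Oswin, Dorin, Isolde, Elspeth, Maren, Fendrel, Harald, Berengar, Gisela, Aldric, Cassia

The constraints fix every adjacent pair, so only one ordering works:
Oswin → Dorin → Isolde → Elspeth → Maren → Fendrel → Harald → Berengar → Gisela → Aldric → Cassia.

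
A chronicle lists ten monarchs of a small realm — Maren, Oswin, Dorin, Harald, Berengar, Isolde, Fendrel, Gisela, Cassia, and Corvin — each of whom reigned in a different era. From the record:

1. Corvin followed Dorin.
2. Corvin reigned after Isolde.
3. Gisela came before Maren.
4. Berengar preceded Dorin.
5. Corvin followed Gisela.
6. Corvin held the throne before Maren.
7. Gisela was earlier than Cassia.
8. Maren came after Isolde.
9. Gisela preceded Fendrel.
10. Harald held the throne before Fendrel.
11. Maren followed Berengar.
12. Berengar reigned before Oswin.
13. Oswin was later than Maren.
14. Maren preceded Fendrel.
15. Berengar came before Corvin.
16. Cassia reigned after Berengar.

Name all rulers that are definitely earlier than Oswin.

Berengar, Corvin, Dorin, Gisela, Isolde, Maren

Directly stated before Oswin: Berengar and Maren.
Corvin reaches Oswin via Corvin → Maren → Oswin.
Dorin reaches Oswin via Dorin → Corvin → Maren → Oswin.
Gisela reaches Oswin via Gisela → Maren → Oswin.
Likewise Isolde reaches Oswin by chaining the stated constraints.
No chain forces Cassia (or any of the others) ahead of Oswin.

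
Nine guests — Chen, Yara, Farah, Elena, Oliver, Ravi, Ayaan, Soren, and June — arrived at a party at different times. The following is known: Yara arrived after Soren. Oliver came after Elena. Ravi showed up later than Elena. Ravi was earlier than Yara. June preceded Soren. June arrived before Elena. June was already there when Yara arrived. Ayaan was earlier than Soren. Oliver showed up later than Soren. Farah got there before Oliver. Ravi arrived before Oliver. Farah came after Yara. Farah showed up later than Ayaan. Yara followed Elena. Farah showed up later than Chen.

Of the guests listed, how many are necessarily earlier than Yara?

Directly stated before Yara: Elena, June, Ravi, and Soren.
Ayaan reaches Yara via Ayaan → Soren → Yara.
No chain forces Farah (or any of the others) ahead of Yara.
That's Ayaan, Elena, June, Ravi, and Soren — 5 in all.

5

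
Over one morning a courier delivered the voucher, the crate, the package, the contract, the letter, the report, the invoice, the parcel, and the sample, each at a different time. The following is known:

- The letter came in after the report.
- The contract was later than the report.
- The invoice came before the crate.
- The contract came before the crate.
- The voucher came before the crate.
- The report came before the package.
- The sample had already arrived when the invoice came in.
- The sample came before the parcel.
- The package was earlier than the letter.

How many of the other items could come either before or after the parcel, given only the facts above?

7

Forced before the parcel: the sample.
That leaves the contract, the crate, the invoice, the letter, the package, the report, and the voucher with no forced order relative to the parcel — 7.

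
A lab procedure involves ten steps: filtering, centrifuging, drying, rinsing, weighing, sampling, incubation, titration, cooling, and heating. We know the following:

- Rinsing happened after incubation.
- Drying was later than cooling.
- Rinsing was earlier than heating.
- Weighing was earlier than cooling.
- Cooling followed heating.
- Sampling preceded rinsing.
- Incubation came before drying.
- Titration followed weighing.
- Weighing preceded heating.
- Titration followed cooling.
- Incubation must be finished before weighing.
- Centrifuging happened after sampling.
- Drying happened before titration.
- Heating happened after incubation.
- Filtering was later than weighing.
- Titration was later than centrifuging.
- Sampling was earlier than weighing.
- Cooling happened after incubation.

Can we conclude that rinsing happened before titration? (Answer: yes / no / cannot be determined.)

yes

Chain the constraints: rinsing → heating → cooling → titration. Each link is directly stated, so rinsing comes before titration.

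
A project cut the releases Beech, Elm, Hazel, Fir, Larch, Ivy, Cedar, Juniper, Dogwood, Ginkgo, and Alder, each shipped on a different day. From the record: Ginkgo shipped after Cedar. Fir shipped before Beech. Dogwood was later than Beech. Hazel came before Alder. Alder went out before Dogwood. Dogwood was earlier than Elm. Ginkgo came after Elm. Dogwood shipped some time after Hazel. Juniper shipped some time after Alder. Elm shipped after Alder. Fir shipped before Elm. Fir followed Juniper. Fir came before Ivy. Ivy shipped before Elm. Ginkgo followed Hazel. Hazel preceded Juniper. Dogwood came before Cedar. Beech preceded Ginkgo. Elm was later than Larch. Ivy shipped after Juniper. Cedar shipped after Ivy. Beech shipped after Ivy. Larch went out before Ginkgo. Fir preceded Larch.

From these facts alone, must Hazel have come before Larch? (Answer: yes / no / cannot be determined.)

yes

Chain the constraints: Hazel → Juniper → Fir → Larch. Each link is directly stated, so Hazel comes before Larch.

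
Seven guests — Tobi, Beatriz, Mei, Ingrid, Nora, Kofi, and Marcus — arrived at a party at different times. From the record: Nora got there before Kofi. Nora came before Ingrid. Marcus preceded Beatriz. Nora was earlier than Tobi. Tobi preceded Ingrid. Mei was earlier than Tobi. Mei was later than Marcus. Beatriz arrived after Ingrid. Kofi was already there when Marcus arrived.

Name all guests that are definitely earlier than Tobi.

Kofi, Marcus, Mei, Nora

Directly stated before Tobi: Mei and Nora.
Kofi reaches Tobi via Kofi → Marcus → Mei → Tobi.
Marcus reaches Tobi via Marcus → Mei → Tobi.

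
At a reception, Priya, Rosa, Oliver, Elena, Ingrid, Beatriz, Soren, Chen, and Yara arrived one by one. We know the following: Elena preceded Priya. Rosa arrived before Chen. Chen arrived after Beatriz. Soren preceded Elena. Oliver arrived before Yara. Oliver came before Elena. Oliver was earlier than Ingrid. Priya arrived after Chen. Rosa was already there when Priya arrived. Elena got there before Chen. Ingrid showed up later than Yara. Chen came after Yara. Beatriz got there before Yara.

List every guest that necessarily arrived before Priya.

Directly stated before Priya: Chen, Elena, and Rosa.
Beatriz reaches Priya via Beatriz → Chen → Priya.
Oliver reaches Priya via Oliver → Elena → Priya.
Soren reaches Priya via Soren → Elena → Priya.
Likewise Yara reaches Priya by chaining the stated constraints.

Beatriz, Chen, Elena, Oliver, Rosa, Soren, Yara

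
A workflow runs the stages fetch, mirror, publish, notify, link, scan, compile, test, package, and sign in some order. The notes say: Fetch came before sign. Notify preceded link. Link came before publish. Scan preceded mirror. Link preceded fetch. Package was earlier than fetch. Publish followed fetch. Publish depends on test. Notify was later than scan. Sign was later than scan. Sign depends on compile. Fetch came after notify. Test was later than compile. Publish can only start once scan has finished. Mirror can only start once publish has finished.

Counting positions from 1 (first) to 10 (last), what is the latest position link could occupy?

6

Link must come before fetch, mirror, publish, and sign — 4 stages forced after it.
Everything else can be placed before link in some valid order, so link can sit as late as position 10 − 4 = 6.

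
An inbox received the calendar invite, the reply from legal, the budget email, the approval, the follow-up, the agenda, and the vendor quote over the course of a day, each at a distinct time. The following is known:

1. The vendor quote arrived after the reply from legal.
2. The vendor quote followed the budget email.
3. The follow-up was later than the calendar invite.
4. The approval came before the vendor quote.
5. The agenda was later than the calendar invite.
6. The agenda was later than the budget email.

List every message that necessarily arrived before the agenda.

the budget email, the calendar invite

Directly stated before the agenda: the budget email and the calendar invite.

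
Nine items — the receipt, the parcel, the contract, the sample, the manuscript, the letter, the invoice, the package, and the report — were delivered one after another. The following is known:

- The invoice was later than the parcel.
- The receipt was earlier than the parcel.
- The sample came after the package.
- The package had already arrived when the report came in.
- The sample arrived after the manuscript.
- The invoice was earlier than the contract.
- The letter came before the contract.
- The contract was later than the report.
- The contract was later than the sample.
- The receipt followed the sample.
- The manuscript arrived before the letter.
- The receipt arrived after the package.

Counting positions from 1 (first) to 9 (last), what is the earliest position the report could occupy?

2

The package must come before the report — 1 forced predecessor.
Nothing else is forced ahead of the report, so its earliest slot is position 1 + 1 = 2.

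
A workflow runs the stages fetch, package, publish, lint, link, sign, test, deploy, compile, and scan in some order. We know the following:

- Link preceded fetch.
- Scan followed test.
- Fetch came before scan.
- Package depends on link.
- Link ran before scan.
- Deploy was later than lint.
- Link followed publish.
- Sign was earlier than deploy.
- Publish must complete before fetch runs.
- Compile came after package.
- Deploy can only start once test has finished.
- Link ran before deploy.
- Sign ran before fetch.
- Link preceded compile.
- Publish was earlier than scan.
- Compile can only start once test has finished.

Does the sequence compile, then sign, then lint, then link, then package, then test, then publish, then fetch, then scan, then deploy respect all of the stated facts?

The constraints require link before compile, but in the proposed sequence compile appears ahead of link. That one violation is enough.

no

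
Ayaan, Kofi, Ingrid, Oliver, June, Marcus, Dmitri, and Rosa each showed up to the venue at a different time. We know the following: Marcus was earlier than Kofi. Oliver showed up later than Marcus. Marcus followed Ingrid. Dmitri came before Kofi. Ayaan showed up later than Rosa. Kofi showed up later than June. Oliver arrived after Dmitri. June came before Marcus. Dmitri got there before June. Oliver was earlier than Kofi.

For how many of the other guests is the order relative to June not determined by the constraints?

3

Forced before June: Dmitri; forced after June: Kofi, Marcus, and Oliver.
That leaves Ayaan, Ingrid, and Rosa with no forced order relative to June — 3.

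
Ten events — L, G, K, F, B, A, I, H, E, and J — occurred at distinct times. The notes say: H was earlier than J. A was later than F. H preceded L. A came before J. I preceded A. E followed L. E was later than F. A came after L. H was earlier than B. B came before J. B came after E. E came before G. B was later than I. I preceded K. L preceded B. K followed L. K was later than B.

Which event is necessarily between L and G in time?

Tracing the constraints gives L → E → G, so E sits after L and before G.
No other event is forced both after L and before G.

E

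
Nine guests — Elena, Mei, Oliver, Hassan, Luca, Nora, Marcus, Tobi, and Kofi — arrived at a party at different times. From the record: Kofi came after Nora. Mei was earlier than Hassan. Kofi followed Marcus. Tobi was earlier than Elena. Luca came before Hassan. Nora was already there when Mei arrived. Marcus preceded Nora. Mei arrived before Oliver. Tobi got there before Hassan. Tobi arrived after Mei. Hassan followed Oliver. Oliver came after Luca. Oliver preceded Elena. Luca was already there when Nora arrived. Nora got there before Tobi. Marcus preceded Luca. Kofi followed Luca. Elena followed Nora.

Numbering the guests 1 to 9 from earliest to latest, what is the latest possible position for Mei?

Mei must come before Elena, Hassan, Oliver, and Tobi — 4 guests forced after them.
Everything else can be placed before Mei in some valid order, so Mei can sit as late as position 9 − 4 = 5.

5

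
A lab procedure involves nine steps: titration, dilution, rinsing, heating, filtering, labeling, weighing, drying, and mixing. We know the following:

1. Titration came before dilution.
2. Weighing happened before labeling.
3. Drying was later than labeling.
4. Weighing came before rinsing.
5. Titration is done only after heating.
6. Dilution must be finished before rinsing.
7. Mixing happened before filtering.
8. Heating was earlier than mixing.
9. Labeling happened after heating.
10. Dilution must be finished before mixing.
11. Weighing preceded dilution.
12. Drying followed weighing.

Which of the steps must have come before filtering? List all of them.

dilution, heating, mixing, titration, weighing

Directly stated before filtering: mixing.
Dilution reaches filtering via dilution → mixing → filtering.
Heating reaches filtering via heating → mixing → filtering.
Titration reaches filtering via titration → dilution → mixing → filtering.
Likewise weighing reaches filtering by chaining the stated constraints.
No chain forces labeling (or any of the others) ahead of filtering.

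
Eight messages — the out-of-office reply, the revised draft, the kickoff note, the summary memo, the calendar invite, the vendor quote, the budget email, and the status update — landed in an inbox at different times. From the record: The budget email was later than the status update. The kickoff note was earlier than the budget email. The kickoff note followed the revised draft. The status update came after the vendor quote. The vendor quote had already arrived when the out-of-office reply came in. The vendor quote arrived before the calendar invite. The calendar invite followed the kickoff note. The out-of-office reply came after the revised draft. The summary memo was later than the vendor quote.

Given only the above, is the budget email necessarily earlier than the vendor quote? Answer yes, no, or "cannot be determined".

no

Tracing the constraints gives the vendor quote → the status update → the budget email, so the vendor quote must come before the budget email.
That means the budget email cannot be before the vendor quote.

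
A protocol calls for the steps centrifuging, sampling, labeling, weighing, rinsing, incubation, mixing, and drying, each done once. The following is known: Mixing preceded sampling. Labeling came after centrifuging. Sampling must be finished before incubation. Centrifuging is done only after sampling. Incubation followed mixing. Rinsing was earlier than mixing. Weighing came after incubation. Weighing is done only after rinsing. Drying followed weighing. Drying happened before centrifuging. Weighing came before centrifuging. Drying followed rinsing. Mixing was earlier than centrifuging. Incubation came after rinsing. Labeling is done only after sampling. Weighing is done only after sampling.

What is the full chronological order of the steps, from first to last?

The constraints fix every adjacent pair, so only one ordering works:
rinsing → mixing → sampling → incubation → weighing → drying → centrifuging → labeling.

rinsing, mixing, sampling, incubation, weighing, drying, centrifuging, labeling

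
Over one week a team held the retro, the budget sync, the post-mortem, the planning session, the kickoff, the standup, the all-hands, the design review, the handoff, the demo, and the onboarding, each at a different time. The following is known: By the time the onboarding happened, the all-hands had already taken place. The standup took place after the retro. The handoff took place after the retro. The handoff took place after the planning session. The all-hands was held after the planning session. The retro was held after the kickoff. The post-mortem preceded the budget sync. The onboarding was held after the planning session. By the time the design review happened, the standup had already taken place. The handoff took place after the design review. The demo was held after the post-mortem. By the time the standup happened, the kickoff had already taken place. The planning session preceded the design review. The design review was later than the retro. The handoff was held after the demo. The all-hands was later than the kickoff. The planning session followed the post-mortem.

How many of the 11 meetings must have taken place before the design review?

Directly stated before the design review: the planning session, the retro, and the standup.
The kickoff reaches the design review via the kickoff → the standup → the design review.
The post-mortem reaches the design review via the post-mortem → the planning session → the design review.
No chain forces the all-hands (or any of the others) ahead of the design review.
That's the kickoff, the planning session, the post-mortem, the retro, and the standup — 5 in all.

5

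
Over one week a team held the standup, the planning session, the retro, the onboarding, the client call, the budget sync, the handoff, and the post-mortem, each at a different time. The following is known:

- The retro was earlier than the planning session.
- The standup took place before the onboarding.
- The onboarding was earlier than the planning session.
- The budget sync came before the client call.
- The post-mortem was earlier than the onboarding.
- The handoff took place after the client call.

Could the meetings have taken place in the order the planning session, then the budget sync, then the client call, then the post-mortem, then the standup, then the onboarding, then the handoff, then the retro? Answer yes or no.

no

The constraints require the onboarding before the planning session, but in the proposed sequence the planning session appears ahead of the onboarding. That one violation is enough.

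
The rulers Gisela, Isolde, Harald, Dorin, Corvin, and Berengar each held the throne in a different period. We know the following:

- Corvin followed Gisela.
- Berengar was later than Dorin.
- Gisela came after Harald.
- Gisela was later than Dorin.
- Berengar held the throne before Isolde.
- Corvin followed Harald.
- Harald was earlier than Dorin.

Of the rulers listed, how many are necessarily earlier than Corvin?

3

Directly stated before Corvin: Gisela and Harald.
Dorin reaches Corvin via Dorin → Gisela → Corvin.
That's Dorin, Gisela, and Harald — 3 in all.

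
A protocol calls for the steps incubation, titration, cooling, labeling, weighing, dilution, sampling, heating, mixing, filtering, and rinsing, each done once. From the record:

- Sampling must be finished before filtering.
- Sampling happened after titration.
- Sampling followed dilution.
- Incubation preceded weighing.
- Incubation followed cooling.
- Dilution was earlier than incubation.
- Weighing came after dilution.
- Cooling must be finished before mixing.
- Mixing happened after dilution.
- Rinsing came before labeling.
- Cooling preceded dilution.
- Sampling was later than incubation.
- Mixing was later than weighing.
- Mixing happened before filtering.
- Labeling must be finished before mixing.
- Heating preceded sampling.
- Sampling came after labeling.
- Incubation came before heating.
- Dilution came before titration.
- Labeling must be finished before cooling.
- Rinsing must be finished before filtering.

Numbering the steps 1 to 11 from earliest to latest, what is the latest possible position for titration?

9

Titration must come before filtering and sampling — 2 steps forced after it.
Everything else can be placed before titration in some valid order, so titration can sit as late as position 11 − 2 = 9.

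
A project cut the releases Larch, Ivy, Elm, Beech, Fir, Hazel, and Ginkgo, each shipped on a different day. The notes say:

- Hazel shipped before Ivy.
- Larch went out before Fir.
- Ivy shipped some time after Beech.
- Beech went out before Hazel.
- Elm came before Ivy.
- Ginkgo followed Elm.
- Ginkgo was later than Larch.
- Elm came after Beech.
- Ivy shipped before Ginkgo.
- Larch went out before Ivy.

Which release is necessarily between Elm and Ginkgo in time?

Tracing the constraints gives Elm → Ivy → Ginkgo, so Ivy sits after Elm and before Ginkgo.
No other release is forced both after Elm and before Ginkgo.

Ivy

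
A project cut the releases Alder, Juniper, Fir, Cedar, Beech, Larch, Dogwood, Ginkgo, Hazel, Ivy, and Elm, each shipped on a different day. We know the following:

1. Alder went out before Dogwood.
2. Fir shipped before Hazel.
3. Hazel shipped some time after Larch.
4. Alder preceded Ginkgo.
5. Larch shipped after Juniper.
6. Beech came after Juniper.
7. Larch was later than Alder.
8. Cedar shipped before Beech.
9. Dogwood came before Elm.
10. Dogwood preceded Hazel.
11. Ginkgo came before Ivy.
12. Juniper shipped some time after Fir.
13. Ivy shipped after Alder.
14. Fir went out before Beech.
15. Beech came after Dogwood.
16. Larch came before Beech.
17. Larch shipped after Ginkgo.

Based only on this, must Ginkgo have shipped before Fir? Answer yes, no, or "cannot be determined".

No chain of stated constraints runs from Ginkgo to Fir, and none runs from Fir to Ginkgo either.
So the relative order of Ginkgo and Fir is not fixed by the given facts.

cannot be determined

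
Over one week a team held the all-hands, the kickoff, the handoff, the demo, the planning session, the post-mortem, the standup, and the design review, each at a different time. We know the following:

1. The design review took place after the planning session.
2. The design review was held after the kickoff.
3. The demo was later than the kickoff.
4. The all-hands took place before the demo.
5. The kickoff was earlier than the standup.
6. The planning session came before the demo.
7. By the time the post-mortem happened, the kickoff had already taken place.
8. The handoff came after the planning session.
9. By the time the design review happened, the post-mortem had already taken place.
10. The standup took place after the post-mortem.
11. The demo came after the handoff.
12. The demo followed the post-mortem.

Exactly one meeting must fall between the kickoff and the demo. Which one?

Tracing the constraints gives the kickoff → the post-mortem → the demo, so the post-mortem sits after the kickoff and before the demo.
No other meeting is forced both after the kickoff and before the demo.

the post-mortem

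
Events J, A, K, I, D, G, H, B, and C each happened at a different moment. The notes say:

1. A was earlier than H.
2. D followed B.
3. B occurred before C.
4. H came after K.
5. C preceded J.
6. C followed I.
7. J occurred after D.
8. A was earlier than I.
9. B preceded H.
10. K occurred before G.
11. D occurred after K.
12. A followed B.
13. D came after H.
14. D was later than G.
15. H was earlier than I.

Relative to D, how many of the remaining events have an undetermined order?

Forced before D: A, B, G, H, and K; forced after D: J.
That leaves C and I with no forced order relative to D — 2.

2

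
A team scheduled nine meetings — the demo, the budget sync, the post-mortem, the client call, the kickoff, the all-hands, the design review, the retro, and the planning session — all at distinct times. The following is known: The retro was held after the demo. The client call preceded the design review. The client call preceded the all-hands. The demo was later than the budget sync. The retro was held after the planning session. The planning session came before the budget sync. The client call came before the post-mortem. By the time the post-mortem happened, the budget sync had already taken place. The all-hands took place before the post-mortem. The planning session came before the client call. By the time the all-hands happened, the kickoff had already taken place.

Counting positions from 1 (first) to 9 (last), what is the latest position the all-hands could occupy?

The all-hands must come before the post-mortem — 1 meeting forced after it.
Everything else can be placed before the all-hands in some valid order, so the all-hands can sit as late as position 9 − 1 = 8.

8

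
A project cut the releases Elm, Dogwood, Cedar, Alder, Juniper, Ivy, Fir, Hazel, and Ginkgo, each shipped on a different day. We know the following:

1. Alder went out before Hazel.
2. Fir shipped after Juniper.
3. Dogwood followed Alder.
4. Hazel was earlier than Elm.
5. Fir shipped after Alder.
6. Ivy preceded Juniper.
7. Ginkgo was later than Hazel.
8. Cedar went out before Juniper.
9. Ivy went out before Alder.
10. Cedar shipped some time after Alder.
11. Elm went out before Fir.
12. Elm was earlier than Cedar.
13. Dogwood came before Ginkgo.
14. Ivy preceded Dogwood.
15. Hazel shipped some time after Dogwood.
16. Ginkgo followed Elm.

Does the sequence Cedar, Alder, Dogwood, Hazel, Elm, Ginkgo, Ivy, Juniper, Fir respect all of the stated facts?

no

The constraints require Elm before Cedar, but in the proposed sequence Cedar appears ahead of Elm. That one violation is enough.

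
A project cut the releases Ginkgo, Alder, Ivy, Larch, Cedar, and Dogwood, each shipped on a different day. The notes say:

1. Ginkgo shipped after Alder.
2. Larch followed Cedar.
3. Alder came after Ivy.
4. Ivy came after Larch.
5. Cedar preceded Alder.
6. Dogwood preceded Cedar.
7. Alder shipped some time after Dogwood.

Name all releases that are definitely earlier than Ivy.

Directly stated before Ivy: Larch.
Cedar reaches Ivy via Cedar → Larch → Ivy.
Dogwood reaches Ivy via Dogwood → Cedar → Larch → Ivy.
No chain forces Alder (or any of the others) ahead of Ivy.

Cedar, Dogwood, Larch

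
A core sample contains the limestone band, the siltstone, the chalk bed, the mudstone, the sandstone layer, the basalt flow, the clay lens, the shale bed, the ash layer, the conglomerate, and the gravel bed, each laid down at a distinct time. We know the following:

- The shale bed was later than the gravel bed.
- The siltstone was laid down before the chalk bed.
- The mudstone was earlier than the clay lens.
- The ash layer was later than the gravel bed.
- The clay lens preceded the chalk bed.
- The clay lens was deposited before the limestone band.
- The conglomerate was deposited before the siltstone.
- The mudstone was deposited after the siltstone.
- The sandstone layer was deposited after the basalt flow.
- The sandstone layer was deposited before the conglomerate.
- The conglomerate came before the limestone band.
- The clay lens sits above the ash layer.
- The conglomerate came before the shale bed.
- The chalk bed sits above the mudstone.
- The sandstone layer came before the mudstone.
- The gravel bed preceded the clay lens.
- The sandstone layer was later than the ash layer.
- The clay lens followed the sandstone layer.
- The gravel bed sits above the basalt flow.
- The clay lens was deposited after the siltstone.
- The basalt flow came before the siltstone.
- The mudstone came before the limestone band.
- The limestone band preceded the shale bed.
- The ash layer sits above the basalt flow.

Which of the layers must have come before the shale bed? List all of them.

Directly stated before the shale bed: the conglomerate, the gravel bed, and the limestone band.
The ash layer reaches the shale bed via the ash layer → the clay lens → the limestone band → the shale bed.
The basalt flow reaches the shale bed via the basalt flow → the gravel bed → the shale bed.
The clay lens reaches the shale bed via the clay lens → the limestone band → the shale bed.
Likewise the mudstone, the sandstone layer, and the siltstone each reach the shale bed by chaining the stated constraints.
No chain forces the chalk bed ahead of the shale bed.

the ash layer, the basalt flow, the clay lens, the conglomerate, the gravel bed, the limestone band, the mudstone, the sandstone layer, the siltstone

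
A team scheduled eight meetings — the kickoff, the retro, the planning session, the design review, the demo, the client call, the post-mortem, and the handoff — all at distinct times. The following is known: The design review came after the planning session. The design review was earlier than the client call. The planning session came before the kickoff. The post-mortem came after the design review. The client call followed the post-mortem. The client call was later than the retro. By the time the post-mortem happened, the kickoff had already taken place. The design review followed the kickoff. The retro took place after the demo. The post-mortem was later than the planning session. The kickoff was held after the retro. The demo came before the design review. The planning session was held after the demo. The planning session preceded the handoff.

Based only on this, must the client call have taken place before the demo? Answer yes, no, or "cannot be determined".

Tracing the constraints gives the demo → the design review → the client call, so the demo must come before the client call.
That means the client call cannot be before the demo.

no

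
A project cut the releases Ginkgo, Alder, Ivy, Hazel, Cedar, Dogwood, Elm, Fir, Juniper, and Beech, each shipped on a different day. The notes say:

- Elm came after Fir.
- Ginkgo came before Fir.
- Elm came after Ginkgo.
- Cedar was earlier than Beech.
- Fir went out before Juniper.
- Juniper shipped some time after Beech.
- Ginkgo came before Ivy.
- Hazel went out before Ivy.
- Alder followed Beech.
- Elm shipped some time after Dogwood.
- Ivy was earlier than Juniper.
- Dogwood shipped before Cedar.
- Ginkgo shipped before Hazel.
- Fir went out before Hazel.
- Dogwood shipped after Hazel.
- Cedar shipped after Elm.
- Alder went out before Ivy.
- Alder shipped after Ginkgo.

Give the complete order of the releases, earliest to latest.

The constraints fix every adjacent pair, so only one ordering works:
Ginkgo → Fir → Hazel → Dogwood → Elm → Cedar → Beech → Alder → Ivy → Juniper.

Ginkgo, Fir, Hazel, Dogwood, Elm, Cedar, Beech, Alder, Ivy, Juniper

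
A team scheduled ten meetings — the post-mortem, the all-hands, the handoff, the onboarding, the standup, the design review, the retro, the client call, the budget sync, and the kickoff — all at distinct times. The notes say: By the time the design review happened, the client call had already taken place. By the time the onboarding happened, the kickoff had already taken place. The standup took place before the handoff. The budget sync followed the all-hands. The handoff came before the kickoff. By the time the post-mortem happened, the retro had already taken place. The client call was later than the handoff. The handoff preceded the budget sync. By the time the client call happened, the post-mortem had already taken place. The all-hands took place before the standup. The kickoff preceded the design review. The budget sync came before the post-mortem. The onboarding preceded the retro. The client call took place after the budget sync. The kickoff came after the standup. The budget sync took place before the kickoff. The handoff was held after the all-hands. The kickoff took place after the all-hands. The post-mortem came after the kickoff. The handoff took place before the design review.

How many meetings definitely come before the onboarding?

Directly stated before the onboarding: the kickoff.
The all-hands reaches the onboarding via the all-hands → the kickoff → the onboarding.
The budget sync reaches the onboarding via the budget sync → the kickoff → the onboarding.
The handoff reaches the onboarding via the handoff → the kickoff → the onboarding.
Likewise the standup reaches the onboarding by chaining the stated constraints.
That's the all-hands, the budget sync, the handoff, the kickoff, and the standup — 5 in all.

5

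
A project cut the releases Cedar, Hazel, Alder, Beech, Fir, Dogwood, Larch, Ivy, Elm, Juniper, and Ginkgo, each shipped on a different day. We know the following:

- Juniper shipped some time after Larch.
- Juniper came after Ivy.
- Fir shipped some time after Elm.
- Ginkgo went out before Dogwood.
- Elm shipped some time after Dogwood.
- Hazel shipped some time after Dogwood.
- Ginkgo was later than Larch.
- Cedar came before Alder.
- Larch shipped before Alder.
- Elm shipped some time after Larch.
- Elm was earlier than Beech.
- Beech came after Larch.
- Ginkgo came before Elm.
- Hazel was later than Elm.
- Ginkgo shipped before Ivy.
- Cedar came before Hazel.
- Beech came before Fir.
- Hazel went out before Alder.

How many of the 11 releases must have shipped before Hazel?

5

Directly stated before Hazel: Cedar, Dogwood, and Elm.
Ginkgo reaches Hazel via Ginkgo → Elm → Hazel.
Larch reaches Hazel via Larch → Elm → Hazel.
No chain forces Beech (or any of the others) ahead of Hazel.
That's Cedar, Dogwood, Elm, Ginkgo, and Larch — 5 in all.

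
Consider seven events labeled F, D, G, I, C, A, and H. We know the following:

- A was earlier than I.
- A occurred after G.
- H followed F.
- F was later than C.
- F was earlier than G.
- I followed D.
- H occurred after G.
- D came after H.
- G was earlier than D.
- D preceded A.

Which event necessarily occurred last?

Every other event has a chain of constraints placing it before I, so I is last.

I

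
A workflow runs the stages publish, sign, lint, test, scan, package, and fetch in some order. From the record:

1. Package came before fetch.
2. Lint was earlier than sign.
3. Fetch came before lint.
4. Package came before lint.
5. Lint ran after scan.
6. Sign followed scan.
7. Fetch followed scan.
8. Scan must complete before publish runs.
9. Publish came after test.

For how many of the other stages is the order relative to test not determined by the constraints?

Forced after test: publish.
That leaves fetch, lint, package, scan, and sign with no forced order relative to test — 5.

5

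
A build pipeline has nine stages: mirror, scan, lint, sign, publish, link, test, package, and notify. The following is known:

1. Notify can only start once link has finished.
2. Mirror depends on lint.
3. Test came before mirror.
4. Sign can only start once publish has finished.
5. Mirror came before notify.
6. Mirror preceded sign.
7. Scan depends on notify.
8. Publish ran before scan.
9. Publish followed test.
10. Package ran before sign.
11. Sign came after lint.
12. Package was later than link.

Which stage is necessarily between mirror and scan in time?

Tracing the constraints gives mirror → notify → scan, so notify sits after mirror and before scan.
No other stage is forced both after mirror and before scan.

notify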